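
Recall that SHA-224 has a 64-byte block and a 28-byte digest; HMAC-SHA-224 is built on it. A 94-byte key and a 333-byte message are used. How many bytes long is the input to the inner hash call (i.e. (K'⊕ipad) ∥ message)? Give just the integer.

397

Key is 94 > 64 bytes, so it is hashed to 28 bytes then zero-padded to 64: |K'| = 64.
Inner input = (K'⊕ipad) ∥ m → 64 + 333 = 397 bytes.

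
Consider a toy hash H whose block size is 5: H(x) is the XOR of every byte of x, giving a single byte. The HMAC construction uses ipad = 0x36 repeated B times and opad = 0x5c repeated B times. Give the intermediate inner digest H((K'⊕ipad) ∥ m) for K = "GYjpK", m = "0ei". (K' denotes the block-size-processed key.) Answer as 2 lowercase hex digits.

Key "GYjpK" = 47 59 6a 70 4b is exactly B = 5 bytes: K' = 47 59 6a 70 4b.
K' ⊕ ipad = 71 6f 5c 46 7d.
Inner input = 71 6f 5c 46 7d ∥ 30 65 69.
Inner hash: XOR 71⊕6f⊕5c⊕46⊕7d⊕30⊕65⊕69 = 45.

45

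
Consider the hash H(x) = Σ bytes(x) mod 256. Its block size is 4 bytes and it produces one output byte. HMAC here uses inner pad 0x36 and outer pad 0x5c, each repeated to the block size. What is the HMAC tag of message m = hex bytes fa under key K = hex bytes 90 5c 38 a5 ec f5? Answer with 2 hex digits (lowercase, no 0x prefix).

Key hex bytes 90 5c 38 a5 ec f5 is 6 bytes > B = 4, so hash it first: H(key) = aa, then zero-pad to 4 bytes: K' = aa 00 00 00.
K' ⊕ ipad = 9c 36 36 36.  K' ⊕ opad = f6 5c 5c 5c.
Inner input = (K'⊕ipad) ∥ m = 9c 36 36 36 ∥ fa.
Inner hash: sum = 156+54+54+54+250 = 568; mod 256 = 56 → 38.
Outer input = (K'⊕opad) ∥ inner = f6 5c 5c 5c ∥ 38.
Outer hash (tag): sum = 246+92+92+92+56 = 578; mod 256 = 66 → 42.

42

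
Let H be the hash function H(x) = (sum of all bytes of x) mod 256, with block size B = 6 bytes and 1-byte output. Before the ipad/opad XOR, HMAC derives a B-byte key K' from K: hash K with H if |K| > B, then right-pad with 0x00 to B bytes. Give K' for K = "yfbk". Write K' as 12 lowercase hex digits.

7966626b0000

Key "yfbk" = 79 66 62 6b is 4 bytes ≤ B = 6; zero-pad to 6 bytes: K' = 79 66 62 6b 00 00.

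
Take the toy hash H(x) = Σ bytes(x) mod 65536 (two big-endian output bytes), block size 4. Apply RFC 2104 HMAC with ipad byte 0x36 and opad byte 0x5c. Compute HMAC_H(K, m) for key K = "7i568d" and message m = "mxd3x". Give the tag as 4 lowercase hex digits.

023b

Key "7i568d" = 37 69 35 36 38 64 is 6 bytes > B = 4, so hash it first: H(key) = 01 a7, then zero-pad to 4 bytes: K' = 01 a7 00 00.
K' ⊕ ipad = 37 91 36 36.  K' ⊕ opad = 5d fb 5c 5c.
Inner input = (K'⊕ipad) ∥ m = 37 91 36 36 ∥ 6d 78 64 33 78.
Inner hash: sum = 55+145+54+54+109+120+100+51+120 = 808 → 03 28.
Outer input = (K'⊕opad) ∥ inner = 5d fb 5c 5c ∥ 03 28.
Outer hash (tag): sum = 93+251+92+92+3+40 = 571 → 02 3b.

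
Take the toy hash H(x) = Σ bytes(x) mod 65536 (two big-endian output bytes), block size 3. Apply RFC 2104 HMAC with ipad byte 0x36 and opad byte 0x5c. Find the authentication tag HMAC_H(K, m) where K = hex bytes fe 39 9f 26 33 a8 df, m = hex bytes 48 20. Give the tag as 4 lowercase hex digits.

01f9

Key hex bytes fe 39 9f 26 33 a8 df is 7 bytes > B = 3, so hash it first: H(key) = 03 b6, then zero-pad to 3 bytes: K' = 03 b6 00.
K' ⊕ ipad = 35 80 36.  K' ⊕ opad = 5f ea 5c.
Inner input = (K'⊕ipad) ∥ m = 35 80 36 ∥ 48 20.
Inner hash: sum = 53+128+54+72+32 = 339 → 01 53.
Outer input = (K'⊕opad) ∥ inner = 5f ea 5c ∥ 01 53.
Outer hash (tag): sum = 95+234+92+1+83 = 505 → 01 f9.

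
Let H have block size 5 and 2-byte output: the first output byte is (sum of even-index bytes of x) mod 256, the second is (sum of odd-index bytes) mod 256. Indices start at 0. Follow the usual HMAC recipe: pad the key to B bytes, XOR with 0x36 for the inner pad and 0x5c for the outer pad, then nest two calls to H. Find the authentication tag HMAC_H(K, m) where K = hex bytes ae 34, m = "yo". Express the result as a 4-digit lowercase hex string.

5b37

Key hex bytes ae 34 is 2 bytes ≤ B = 5; zero-pad to 5 bytes: K' = ae 34 00 00 00.
K' ⊕ ipad = 98 02 36 36 36.  K' ⊕ opad = f2 68 5c 5c 5c.
Inner input = (K'⊕ipad) ∥ m = 98 02 36 36 36 ∥ 79 6f.
Inner hash: even-index sum = 371 mod 256 = 115; odd-index sum = 177 mod 256 = 177 → 73 b1.
Outer input = (K'⊕opad) ∥ inner = f2 68 5c 5c 5c ∥ 73 b1.
Outer hash (tag): even-index sum = 603 mod 256 = 91; odd-index sum = 311 mod 256 = 55 → 5b 37.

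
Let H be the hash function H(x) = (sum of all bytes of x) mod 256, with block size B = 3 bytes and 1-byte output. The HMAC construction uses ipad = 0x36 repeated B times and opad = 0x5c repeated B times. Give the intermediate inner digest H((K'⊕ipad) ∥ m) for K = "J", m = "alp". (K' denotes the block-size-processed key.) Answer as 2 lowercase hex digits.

25

Key "J" = 4a is 1 byte ≤ B = 3; zero-pad to 3 bytes: K' = 4a 00 00.
K' ⊕ ipad = 7c 36 36.
Inner input = 7c 36 36 ∥ 61 6c 70.
Inner hash: sum = 124+54+54+97+108+112 = 549; mod 256 = 37 → 25.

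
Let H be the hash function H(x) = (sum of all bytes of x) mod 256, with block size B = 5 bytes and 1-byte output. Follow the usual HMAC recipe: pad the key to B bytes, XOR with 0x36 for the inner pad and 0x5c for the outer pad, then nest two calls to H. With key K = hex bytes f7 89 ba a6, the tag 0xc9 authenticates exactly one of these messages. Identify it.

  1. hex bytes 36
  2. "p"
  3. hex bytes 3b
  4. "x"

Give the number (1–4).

3

Key hex bytes f7 89 ba a6 is 4 bytes ≤ B = 5; zero-pad to 5 bytes: K' = f7 89 ba a6 00.
K' ⊕ ipad = c1 bf 8c 90 36; K' ⊕ opad = ab d5 e6 fa 5c.
m1: inner = H(c1 bf 8c 90 36 36) = 08; tag = H(ab d5 e6 fa 5c 08) = c4
m2: inner = H(c1 bf 8c 90 36 70) = 42; tag = H(ab d5 e6 fa 5c 42) = fe
m3: inner = H(c1 bf 8c 90 36 3b) = 0d; tag = H(ab d5 e6 fa 5c 0d) = c9 ← matches
m4: inner = H(c1 bf 8c 90 36 78) = 4a; tag = H(ab d5 e6 fa 5c 4a) = 06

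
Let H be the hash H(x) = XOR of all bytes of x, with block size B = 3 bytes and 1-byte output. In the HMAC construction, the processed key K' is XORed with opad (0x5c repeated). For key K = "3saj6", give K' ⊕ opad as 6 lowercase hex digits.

215c5c

Key "3saj6" = 33 73 61 6a 36 is 5 bytes > B = 3, so hash it first: H(key) = 7d, then zero-pad to 3 bytes: K' = 7d 00 00.
XOR each byte with 0x5c: 7d⊕5c=21, 00⊕5c=5c, 00⊕5c=5c.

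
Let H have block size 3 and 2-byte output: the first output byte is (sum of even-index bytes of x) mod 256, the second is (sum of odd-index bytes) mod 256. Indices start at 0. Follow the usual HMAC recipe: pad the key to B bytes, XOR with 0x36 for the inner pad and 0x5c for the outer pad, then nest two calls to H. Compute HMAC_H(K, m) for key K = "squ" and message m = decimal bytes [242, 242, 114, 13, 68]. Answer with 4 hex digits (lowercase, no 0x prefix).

47b4

Key "squ" = 73 71 75 is exactly B = 3 bytes: K' = 73 71 75.
K' ⊕ ipad = 45 47 43.  K' ⊕ opad = 2f 2d 29.
Inner input = (K'⊕ipad) ∥ m = 45 47 43 ∥ f2 f2 72 0d 44.
Inner hash: even-index sum = 391 mod 256 = 135; odd-index sum = 495 mod 256 = 239 → 87 ef.
Outer input = (K'⊕opad) ∥ inner = 2f 2d 29 ∥ 87 ef.
Outer hash (tag): even-index sum = 327 mod 256 = 71; odd-index sum = 180 mod 256 = 180 → 47 b4.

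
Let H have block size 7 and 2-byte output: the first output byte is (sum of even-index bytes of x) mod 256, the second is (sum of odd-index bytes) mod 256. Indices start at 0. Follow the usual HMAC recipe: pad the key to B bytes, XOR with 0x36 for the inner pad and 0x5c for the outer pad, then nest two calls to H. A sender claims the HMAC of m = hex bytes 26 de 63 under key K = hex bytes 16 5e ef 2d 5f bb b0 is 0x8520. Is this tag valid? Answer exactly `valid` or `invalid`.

Key hex bytes 16 5e ef 2d 5f bb b0 is exactly B = 7 bytes: K' = 16 5e ef 2d 5f bb b0.
K' ⊕ ipad = 20 68 d9 1b 69 8d 86; K' ⊕ opad = 4a 02 b3 71 03 e7 ec.
Inner hash: even-index sum = 710 mod 256 = 198; odd-index sum = 409 mod 256 = 153 → c6 99.
Outer hash (recomputed tag): even-index sum = 645 mod 256 = 133; odd-index sum = 544 mod 256 = 32 → 85 20.
Recomputed tag = 8520; claimed = 8520 → match.

valid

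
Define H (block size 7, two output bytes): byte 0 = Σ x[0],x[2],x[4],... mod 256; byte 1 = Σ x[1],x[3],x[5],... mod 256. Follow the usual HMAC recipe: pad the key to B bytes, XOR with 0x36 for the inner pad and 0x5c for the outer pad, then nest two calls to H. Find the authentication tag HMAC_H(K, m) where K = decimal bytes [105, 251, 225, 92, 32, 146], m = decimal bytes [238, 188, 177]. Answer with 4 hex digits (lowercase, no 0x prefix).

44b3

Key decimal bytes [105, 251, 225, 92, 32, 146] = 69 fb e1 5c 20 92 is 6 bytes ≤ B = 7; zero-pad to 7 bytes: K' = 69 fb e1 5c 20 92 00.
K' ⊕ ipad = 5f cd d7 6a 16 a4 36.  K' ⊕ opad = 35 a7 bd 00 7c ce 5c.
Inner input = (K'⊕ipad) ∥ m = 5f cd d7 6a 16 a4 36 ∥ ee bc b1.
Inner hash: even-index sum = 574 mod 256 = 62; odd-index sum = 890 mod 256 = 122 → 3e 7a.
Outer input = (K'⊕opad) ∥ inner = 35 a7 bd 00 7c ce 5c ∥ 3e 7a.
Outer hash (tag): even-index sum = 580 mod 256 = 68; odd-index sum = 435 mod 256 = 179 → 44 b3.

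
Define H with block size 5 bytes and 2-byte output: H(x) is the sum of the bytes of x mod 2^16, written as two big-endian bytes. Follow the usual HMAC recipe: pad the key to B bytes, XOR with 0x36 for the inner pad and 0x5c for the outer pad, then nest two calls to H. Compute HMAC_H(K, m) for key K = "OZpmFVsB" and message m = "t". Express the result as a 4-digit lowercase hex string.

Key "OZpmFVsB" = 4f 5a 70 6d 46 56 73 42 is 8 bytes > B = 5, so hash it first: H(key) = 02 d7, then zero-pad to 5 bytes: K' = 02 d7 00 00 00.
K' ⊕ ipad = 34 e1 36 36 36.  K' ⊕ opad = 5e 8b 5c 5c 5c.
Inner input = (K'⊕ipad) ∥ m = 34 e1 36 36 36 ∥ 74.
Inner hash: sum = 52+225+54+54+54+116 = 555 → 02 2b.
Outer input = (K'⊕opad) ∥ inner = 5e 8b 5c 5c 5c ∥ 02 2b.
Outer hash (tag): sum = 94+139+92+92+92+2+43 = 554 → 02 2a.

022a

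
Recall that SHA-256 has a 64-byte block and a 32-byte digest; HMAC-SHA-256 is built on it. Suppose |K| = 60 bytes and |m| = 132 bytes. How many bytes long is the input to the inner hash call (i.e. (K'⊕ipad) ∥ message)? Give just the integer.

Key is 60 ≤ 64 bytes, zero-padded: |K'| = 64.
Inner input = (K'⊕ipad) ∥ m → 64 + 132 = 196 bytes.

196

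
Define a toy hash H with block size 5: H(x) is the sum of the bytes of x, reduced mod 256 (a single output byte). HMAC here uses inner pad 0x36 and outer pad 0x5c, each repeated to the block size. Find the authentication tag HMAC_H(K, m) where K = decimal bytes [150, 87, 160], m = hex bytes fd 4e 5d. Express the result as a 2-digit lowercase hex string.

34

Key decimal bytes [150, 87, 160] = 96 57 a0 is 3 bytes ≤ B = 5; zero-pad to 5 bytes: K' = 96 57 a0 00 00.
K' ⊕ ipad = a0 61 96 36 36.  K' ⊕ opad = ca 0b fc 5c 5c.
Inner input = (K'⊕ipad) ∥ m = a0 61 96 36 36 ∥ fd 4e 5d.
Inner hash: sum = 160+97+150+54+54+253+78+93 = 939; mod 256 = 171 → ab.
Outer input = (K'⊕opad) ∥ inner = ca 0b fc 5c 5c ∥ ab.
Outer hash (tag): sum = 202+11+252+92+92+171 = 820; mod 256 = 52 → 34.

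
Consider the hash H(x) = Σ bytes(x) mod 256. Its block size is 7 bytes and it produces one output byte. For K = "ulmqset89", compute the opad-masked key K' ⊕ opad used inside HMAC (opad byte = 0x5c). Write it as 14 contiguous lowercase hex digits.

205c5c5c5c5c5c

Key "ulmqset89" = 75 6c 6d 71 73 65 74 38 39 is 9 bytes > B = 7, so hash it first: H(key) = 7c, then zero-pad to 7 bytes: K' = 7c 00 00 00 00 00 00.
XOR each byte with 0x5c: 7c⊕5c=20, 00⊕5c=5c, 00⊕5c=5c, 00⊕5c=5c, 00⊕5c=5c, 00⊕5c=5c, 00⊕5c=5c.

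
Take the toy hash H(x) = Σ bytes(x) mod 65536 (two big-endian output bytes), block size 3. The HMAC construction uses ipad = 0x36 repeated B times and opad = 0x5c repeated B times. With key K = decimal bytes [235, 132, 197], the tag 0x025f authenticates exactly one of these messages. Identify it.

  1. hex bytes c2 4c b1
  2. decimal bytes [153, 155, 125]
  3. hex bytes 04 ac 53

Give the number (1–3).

Key decimal bytes [235, 132, 197] = eb 84 c5 is exactly B = 3 bytes: K' = eb 84 c5.
K' ⊕ ipad = dd b2 f3; K' ⊕ opad = b7 d8 99.
m1: inner = H(dd b2 f3 c2 4c b1) = 04 41; tag = H(b7 d8 99 04 41) = 026d
m2: inner = H(dd b2 f3 99 9b 7d) = 04 33; tag = H(b7 d8 99 04 33) = 025f ← matches
m3: inner = H(dd b2 f3 04 ac 53) = 03 85; tag = H(b7 d8 99 03 85) = 02b0

2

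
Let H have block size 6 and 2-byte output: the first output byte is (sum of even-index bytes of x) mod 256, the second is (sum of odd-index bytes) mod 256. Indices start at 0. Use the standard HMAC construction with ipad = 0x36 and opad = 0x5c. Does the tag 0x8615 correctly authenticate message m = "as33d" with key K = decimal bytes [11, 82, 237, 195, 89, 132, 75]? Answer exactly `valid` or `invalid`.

Key decimal bytes [11, 82, 237, 195, 89, 132, 75] = 0b 52 ed c3 59 84 4b is 7 bytes > B = 6, so hash it first: H(key) = 9c 99, then zero-pad to 6 bytes: K' = 9c 99 00 00 00 00.
K' ⊕ ipad = aa af 36 36 36 36; K' ⊕ opad = c0 c5 5c 5c 5c 5c.
Inner hash: even-index sum = 526 mod 256 = 14; odd-index sum = 449 mod 256 = 193 → 0e c1.
Outer hash (recomputed tag): even-index sum = 390 mod 256 = 134; odd-index sum = 574 mod 256 = 62 → 86 3e.
Recomputed tag = 863e; claimed = 8615 → mismatch.

invalid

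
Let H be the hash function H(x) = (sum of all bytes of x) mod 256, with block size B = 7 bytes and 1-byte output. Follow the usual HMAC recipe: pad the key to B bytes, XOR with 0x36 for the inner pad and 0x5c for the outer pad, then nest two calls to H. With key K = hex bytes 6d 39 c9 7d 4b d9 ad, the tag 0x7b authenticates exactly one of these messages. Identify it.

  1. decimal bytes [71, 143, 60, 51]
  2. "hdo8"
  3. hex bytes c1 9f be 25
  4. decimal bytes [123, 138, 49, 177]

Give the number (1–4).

Key hex bytes 6d 39 c9 7d 4b d9 ad is exactly B = 7 bytes: K' = 6d 39 c9 7d 4b d9 ad.
K' ⊕ ipad = 5b 0f ff 4b 7d ef 9b; K' ⊕ opad = 31 65 95 21 17 85 f1.
m1: inner = H(5b 0f ff 4b 7d ef 9b 47 8f 3c 33) = 00; tag = H(31 65 95 21 17 85 f1 00) = d9
m2: inner = H(5b 0f ff 4b 7d ef 9b 68 64 6f 38) = 2e; tag = H(31 65 95 21 17 85 f1 2e) = 07
m3: inner = H(5b 0f ff 4b 7d ef 9b c1 9f be 25) = fe; tag = H(31 65 95 21 17 85 f1 fe) = d7
m4: inner = H(5b 0f ff 4b 7d ef 9b 7b 8a 31 b1) = a2; tag = H(31 65 95 21 17 85 f1 a2) = 7b ← matches

4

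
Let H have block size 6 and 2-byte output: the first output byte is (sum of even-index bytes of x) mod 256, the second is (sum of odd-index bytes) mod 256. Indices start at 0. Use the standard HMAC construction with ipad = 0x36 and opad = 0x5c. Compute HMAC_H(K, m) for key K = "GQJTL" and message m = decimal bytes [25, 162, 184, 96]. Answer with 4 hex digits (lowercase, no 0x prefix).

7972

Key "GQJTL" = 47 51 4a 54 4c is 5 bytes ≤ B = 6; zero-pad to 6 bytes: K' = 47 51 4a 54 4c 00.
K' ⊕ ipad = 71 67 7c 62 7a 36.  K' ⊕ opad = 1b 0d 16 08 10 5c.
Inner input = (K'⊕ipad) ∥ m = 71 67 7c 62 7a 36 ∥ 19 a2 b8 60.
Inner hash: even-index sum = 568 mod 256 = 56; odd-index sum = 513 mod 256 = 1 → 38 01.
Outer input = (K'⊕opad) ∥ inner = 1b 0d 16 08 10 5c ∥ 38 01.
Outer hash (tag): even-index sum = 121 mod 256 = 121; odd-index sum = 114 mod 256 = 114 → 79 72.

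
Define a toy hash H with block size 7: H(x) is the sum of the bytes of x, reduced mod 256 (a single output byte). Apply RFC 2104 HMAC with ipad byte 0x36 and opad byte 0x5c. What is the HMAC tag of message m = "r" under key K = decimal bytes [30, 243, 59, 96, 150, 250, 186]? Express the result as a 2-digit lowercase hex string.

Key decimal bytes [30, 243, 59, 96, 150, 250, 186] = 1e f3 3b 60 96 fa ba is exactly B = 7 bytes: K' = 1e f3 3b 60 96 fa ba.
K' ⊕ ipad = 28 c5 0d 56 a0 cc 8c.  K' ⊕ opad = 42 af 67 3c ca a6 e6.
Inner input = (K'⊕ipad) ∥ m = 28 c5 0d 56 a0 cc 8c ∥ 72.
Inner hash: sum = 40+197+13+86+160+204+140+114 = 954; mod 256 = 186 → ba.
Outer input = (K'⊕opad) ∥ inner = 42 af 67 3c ca a6 e6 ∥ ba.
Outer hash (tag): sum = 66+175+103+60+202+166+230+186 = 1188; mod 256 = 164 → a4.

a4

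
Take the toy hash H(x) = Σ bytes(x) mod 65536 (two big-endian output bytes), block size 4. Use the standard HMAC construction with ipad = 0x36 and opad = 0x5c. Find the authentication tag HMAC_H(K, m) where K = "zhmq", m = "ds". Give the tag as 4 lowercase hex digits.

Key "zhmq" = 7a 68 6d 71 is exactly B = 4 bytes: K' = 7a 68 6d 71.
K' ⊕ ipad = 4c 5e 5b 47.  K' ⊕ opad = 26 34 31 2d.
Inner input = (K'⊕ipad) ∥ m = 4c 5e 5b 47 ∥ 64 73.
Inner hash: sum = 76+94+91+71+100+115 = 547 → 02 23.
Outer input = (K'⊕opad) ∥ inner = 26 34 31 2d ∥ 02 23.
Outer hash (tag): sum = 38+52+49+45+2+35 = 221 → 00 dd.

00dd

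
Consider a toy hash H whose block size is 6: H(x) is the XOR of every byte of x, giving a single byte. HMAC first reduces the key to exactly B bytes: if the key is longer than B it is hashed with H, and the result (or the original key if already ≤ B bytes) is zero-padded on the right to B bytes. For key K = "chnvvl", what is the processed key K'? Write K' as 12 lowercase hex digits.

63686e76766c

Key "chnvvl" = 63 68 6e 76 76 6c is exactly B = 6 bytes: K' = 63 68 6e 76 76 6c.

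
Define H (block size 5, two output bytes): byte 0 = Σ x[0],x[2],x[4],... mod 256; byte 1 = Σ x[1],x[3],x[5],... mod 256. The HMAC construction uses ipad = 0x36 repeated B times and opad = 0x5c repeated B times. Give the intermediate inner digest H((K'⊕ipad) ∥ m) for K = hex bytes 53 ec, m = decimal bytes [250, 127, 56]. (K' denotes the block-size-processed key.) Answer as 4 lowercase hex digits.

5042

Key hex bytes 53 ec is 2 bytes ≤ B = 5; zero-pad to 5 bytes: K' = 53 ec 00 00 00.
K' ⊕ ipad = 65 da 36 36 36.
Inner input = 65 da 36 36 36 ∥ fa 7f 38.
Inner hash: even-index sum = 336 mod 256 = 80; odd-index sum = 578 mod 256 = 66 → 50 42.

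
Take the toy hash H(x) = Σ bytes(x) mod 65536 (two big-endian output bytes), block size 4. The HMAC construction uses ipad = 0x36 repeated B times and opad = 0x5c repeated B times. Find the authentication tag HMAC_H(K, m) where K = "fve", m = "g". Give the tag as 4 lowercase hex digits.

Key "fve" = 66 76 65 is 3 bytes ≤ B = 4; zero-pad to 4 bytes: K' = 66 76 65 00.
K' ⊕ ipad = 50 40 53 36.  K' ⊕ opad = 3a 2a 39 5c.
Inner input = (K'⊕ipad) ∥ m = 50 40 53 36 ∥ 67.
Inner hash: sum = 80+64+83+54+103 = 384 → 01 80.
Outer input = (K'⊕opad) ∥ inner = 3a 2a 39 5c ∥ 01 80.
Outer hash (tag): sum = 58+42+57+92+1+128 = 378 → 01 7a.

017a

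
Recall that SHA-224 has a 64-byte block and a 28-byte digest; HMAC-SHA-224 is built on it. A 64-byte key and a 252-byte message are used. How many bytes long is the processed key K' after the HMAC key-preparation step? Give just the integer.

64

Key is 64 ≤ 64 bytes, zero-padded: |K'| = 64.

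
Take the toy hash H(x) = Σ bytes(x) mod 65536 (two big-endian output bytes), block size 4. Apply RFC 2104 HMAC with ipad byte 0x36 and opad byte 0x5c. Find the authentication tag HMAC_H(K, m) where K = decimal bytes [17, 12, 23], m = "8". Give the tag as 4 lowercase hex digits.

Key decimal bytes [17, 12, 23] = 11 0c 17 is 3 bytes ≤ B = 4; zero-pad to 4 bytes: K' = 11 0c 17 00.
K' ⊕ ipad = 27 3a 21 36.  K' ⊕ opad = 4d 50 4b 5c.
Inner input = (K'⊕ipad) ∥ m = 27 3a 21 36 ∥ 38.
Inner hash: sum = 39+58+33+54+56 = 240 → 00 f0.
Outer input = (K'⊕opad) ∥ inner = 4d 50 4b 5c ∥ 00 f0.
Outer hash (tag): sum = 77+80+75+92+0+240 = 564 → 02 34.

0234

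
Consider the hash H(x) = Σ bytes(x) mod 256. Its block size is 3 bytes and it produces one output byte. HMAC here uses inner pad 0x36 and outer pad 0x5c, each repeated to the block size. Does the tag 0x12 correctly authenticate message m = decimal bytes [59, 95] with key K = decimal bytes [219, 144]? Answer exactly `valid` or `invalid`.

Key decimal bytes [219, 144] = db 90 is 2 bytes ≤ B = 3; zero-pad to 3 bytes: K' = db 90 00.
K' ⊕ ipad = ed a6 36; K' ⊕ opad = 87 cc 5c.
Inner hash: sum = 237+166+54+59+95 = 611; mod 256 = 99 → 63.
Outer hash (recomputed tag): sum = 135+204+92+99 = 530; mod 256 = 18 → 12.
Recomputed tag = 12; claimed = 12 → match.

valid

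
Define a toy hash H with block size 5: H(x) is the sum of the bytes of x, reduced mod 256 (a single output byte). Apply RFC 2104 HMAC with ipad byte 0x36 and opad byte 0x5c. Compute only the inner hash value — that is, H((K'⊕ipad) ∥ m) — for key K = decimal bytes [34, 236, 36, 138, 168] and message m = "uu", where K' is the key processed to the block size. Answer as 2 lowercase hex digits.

Key decimal bytes [34, 236, 36, 138, 168] = 22 ec 24 8a a8 is exactly B = 5 bytes: K' = 22 ec 24 8a a8.
K' ⊕ ipad = 14 da 12 bc 9e.
Inner input = 14 da 12 bc 9e ∥ 75 75.
Inner hash: sum = 20+218+18+188+158+117+117 = 836; mod 256 = 68 → 44.

44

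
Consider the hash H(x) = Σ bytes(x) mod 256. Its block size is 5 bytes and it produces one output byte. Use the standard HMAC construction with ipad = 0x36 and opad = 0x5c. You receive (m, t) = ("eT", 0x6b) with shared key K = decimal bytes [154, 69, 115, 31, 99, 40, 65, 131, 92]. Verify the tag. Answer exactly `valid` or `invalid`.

valid

Key decimal bytes [154, 69, 115, 31, 99, 40, 65, 131, 92] = 9a 45 73 1f 63 28 41 83 5c is 9 bytes > B = 5, so hash it first: H(key) = 1c, then zero-pad to 5 bytes: K' = 1c 00 00 00 00.
K' ⊕ ipad = 2a 36 36 36 36; K' ⊕ opad = 40 5c 5c 5c 5c.
Inner hash: sum = 42+54+54+54+54+101+84 = 443; mod 256 = 187 → bb.
Outer hash (recomputed tag): sum = 64+92+92+92+92+187 = 619; mod 256 = 107 → 6b.
Recomputed tag = 6b; claimed = 6b → match.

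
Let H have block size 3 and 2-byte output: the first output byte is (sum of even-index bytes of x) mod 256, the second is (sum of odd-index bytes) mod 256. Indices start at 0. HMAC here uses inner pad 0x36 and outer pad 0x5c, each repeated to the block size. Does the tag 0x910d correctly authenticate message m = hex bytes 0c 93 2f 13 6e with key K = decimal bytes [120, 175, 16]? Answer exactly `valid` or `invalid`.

Key decimal bytes [120, 175, 16] = 78 af 10 is exactly B = 3 bytes: K' = 78 af 10.
K' ⊕ ipad = 4e 99 26; K' ⊕ opad = 24 f3 4c.
Inner hash: even-index sum = 282 mod 256 = 26; odd-index sum = 322 mod 256 = 66 → 1a 42.
Outer hash (recomputed tag): even-index sum = 178 mod 256 = 178; odd-index sum = 269 mod 256 = 13 → b2 0d.
Recomputed tag = b20d; claimed = 910d → mismatch.

invalid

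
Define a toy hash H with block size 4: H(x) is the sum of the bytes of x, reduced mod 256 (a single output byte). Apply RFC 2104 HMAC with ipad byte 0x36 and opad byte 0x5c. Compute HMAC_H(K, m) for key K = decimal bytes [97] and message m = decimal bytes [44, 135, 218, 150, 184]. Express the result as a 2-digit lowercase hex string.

Key decimal bytes [97] = 61 is 1 byte ≤ B = 4; zero-pad to 4 bytes: K' = 61 00 00 00.
K' ⊕ ipad = 57 36 36 36.  K' ⊕ opad = 3d 5c 5c 5c.
Inner input = (K'⊕ipad) ∥ m = 57 36 36 36 ∥ 2c 87 da 96 b8.
Inner hash: sum = 87+54+54+54+44+135+218+150+184 = 980; mod 256 = 212 → d4.
Outer input = (K'⊕opad) ∥ inner = 3d 5c 5c 5c ∥ d4.
Outer hash (tag): sum = 61+92+92+92+212 = 549; mod 256 = 37 → 25.

25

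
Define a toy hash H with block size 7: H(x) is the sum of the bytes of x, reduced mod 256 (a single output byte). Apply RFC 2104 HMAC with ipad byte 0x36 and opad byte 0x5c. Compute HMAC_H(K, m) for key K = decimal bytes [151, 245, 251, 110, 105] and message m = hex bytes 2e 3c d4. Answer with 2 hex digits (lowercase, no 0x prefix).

cc

Key decimal bytes [151, 245, 251, 110, 105] = 97 f5 fb 6e 69 is 5 bytes ≤ B = 7; zero-pad to 7 bytes: K' = 97 f5 fb 6e 69 00 00.
K' ⊕ ipad = a1 c3 cd 58 5f 36 36.  K' ⊕ opad = cb a9 a7 32 35 5c 5c.
Inner input = (K'⊕ipad) ∥ m = a1 c3 cd 58 5f 36 36 ∥ 2e 3c d4.
Inner hash: sum = 161+195+205+88+95+54+54+46+60+212 = 1170; mod 256 = 146 → 92.
Outer input = (K'⊕opad) ∥ inner = cb a9 a7 32 35 5c 5c ∥ 92.
Outer hash (tag): sum = 203+169+167+50+53+92+92+146 = 972; mod 256 = 204 → cc.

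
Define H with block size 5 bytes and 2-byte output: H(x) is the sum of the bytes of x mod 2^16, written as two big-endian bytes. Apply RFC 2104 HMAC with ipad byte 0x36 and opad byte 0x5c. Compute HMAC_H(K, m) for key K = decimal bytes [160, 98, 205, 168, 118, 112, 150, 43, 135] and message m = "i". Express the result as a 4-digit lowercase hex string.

0336

Key decimal bytes [160, 98, 205, 168, 118, 112, 150, 43, 135] = a0 62 cd a8 76 70 96 2b 87 is 9 bytes > B = 5, so hash it first: H(key) = 04 a5, then zero-pad to 5 bytes: K' = 04 a5 00 00 00.
K' ⊕ ipad = 32 93 36 36 36.  K' ⊕ opad = 58 f9 5c 5c 5c.
Inner input = (K'⊕ipad) ∥ m = 32 93 36 36 36 ∥ 69.
Inner hash: sum = 50+147+54+54+54+105 = 464 → 01 d0.
Outer input = (K'⊕opad) ∥ inner = 58 f9 5c 5c 5c ∥ 01 d0.
Outer hash (tag): sum = 88+249+92+92+92+1+208 = 822 → 03 36.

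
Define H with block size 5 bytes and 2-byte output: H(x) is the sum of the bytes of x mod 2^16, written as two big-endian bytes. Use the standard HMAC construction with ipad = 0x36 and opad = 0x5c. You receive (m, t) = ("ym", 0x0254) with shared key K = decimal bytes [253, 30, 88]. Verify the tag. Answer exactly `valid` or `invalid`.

valid

Key decimal bytes [253, 30, 88] = fd 1e 58 is 3 bytes ≤ B = 5; zero-pad to 5 bytes: K' = fd 1e 58 00 00.
K' ⊕ ipad = cb 28 6e 36 36; K' ⊕ opad = a1 42 04 5c 5c.
Inner hash: sum = 203+40+110+54+54+121+109 = 691 → 02 b3.
Outer hash (recomputed tag): sum = 161+66+4+92+92+2+179 = 596 → 02 54.
Recomputed tag = 0254; claimed = 0254 → match.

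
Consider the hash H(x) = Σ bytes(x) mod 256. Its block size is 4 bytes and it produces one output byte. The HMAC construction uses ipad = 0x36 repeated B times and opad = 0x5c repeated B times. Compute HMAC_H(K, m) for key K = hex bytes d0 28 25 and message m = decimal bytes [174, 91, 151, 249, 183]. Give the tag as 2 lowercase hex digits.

72

Key hex bytes d0 28 25 is 3 bytes ≤ B = 4; zero-pad to 4 bytes: K' = d0 28 25 00.
K' ⊕ ipad = e6 1e 13 36.  K' ⊕ opad = 8c 74 79 5c.
Inner input = (K'⊕ipad) ∥ m = e6 1e 13 36 ∥ ae 5b 97 f9 b7.
Inner hash: sum = 230+30+19+54+174+91+151+249+183 = 1181; mod 256 = 157 → 9d.
Outer input = (K'⊕opad) ∥ inner = 8c 74 79 5c ∥ 9d.
Outer hash (tag): sum = 140+116+121+92+157 = 626; mod 256 = 114 → 72.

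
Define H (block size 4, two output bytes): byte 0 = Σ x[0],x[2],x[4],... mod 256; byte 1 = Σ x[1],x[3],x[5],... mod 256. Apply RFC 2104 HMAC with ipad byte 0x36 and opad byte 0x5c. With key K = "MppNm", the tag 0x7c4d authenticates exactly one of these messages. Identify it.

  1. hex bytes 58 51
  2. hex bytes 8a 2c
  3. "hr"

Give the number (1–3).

1

Key "MppNm" = 4d 70 70 4e 6d is 5 bytes > B = 4, so hash it first: H(key) = 2a be, then zero-pad to 4 bytes: K' = 2a be 00 00.
K' ⊕ ipad = 1c 88 36 36; K' ⊕ opad = 76 e2 5c 5c.
m1: inner = H(1c 88 36 36 58 51) = aa 0f; tag = H(76 e2 5c 5c aa 0f) = 7c4d ← matches
m2: inner = H(1c 88 36 36 8a 2c) = dc ea; tag = H(76 e2 5c 5c dc ea) = ae28
m3: inner = H(1c 88 36 36 68 72) = ba 30; tag = H(76 e2 5c 5c ba 30) = 8c6e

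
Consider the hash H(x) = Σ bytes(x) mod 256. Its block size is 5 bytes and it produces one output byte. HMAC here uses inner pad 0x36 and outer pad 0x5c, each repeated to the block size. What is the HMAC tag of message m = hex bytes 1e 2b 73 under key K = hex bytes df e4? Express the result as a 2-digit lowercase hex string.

Key hex bytes df e4 is 2 bytes ≤ B = 5; zero-pad to 5 bytes: K' = df e4 00 00 00.
K' ⊕ ipad = e9 d2 36 36 36.  K' ⊕ opad = 83 b8 5c 5c 5c.
Inner input = (K'⊕ipad) ∥ m = e9 d2 36 36 36 ∥ 1e 2b 73.
Inner hash: sum = 233+210+54+54+54+30+43+115 = 793; mod 256 = 25 → 19.
Outer input = (K'⊕opad) ∥ inner = 83 b8 5c 5c 5c ∥ 19.
Outer hash (tag): sum = 131+184+92+92+92+25 = 616; mod 256 = 104 → 68.

68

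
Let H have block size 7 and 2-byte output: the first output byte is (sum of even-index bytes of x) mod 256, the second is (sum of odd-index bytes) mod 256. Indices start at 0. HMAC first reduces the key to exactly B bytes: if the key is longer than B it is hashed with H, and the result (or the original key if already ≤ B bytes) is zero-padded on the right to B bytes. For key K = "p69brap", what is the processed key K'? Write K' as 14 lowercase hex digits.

Key "p69brap" = 70 36 39 62 72 61 70 is exactly B = 7 bytes: K' = 70 36 39 62 72 61 70.

70363962726170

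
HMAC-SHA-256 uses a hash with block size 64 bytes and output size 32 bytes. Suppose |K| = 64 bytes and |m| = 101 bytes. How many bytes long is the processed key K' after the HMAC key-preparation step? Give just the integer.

Key is 64 ≤ 64 bytes, zero-padded: |K'| = 64.

64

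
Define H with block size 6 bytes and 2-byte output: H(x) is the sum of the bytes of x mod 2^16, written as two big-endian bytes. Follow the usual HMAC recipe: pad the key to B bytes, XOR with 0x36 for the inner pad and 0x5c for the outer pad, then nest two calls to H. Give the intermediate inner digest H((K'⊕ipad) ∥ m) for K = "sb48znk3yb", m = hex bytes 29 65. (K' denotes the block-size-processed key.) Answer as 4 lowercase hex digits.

Key "sb48znk3yb" = 73 62 34 38 7a 6e 6b 33 79 62 is 10 bytes > B = 6, so hash it first: H(key) = 03 a2, then zero-pad to 6 bytes: K' = 03 a2 00 00 00 00.
K' ⊕ ipad = 35 94 36 36 36 36.
Inner input = 35 94 36 36 36 36 ∥ 29 65.
Inner hash: sum = 53+148+54+54+54+54+41+101 = 559 → 02 2f.

022f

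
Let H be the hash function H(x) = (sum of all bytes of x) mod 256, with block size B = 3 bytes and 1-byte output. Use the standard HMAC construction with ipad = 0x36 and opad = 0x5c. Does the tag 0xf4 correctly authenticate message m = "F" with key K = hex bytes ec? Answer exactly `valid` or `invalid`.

valid

Key hex bytes ec is 1 byte ≤ B = 3; zero-pad to 3 bytes: K' = ec 00 00.
K' ⊕ ipad = da 36 36; K' ⊕ opad = b0 5c 5c.
Inner hash: sum = 218+54+54+70 = 396; mod 256 = 140 → 8c.
Outer hash (recomputed tag): sum = 176+92+92+140 = 500; mod 256 = 244 → f4.
Recomputed tag = f4; claimed = f4 → match.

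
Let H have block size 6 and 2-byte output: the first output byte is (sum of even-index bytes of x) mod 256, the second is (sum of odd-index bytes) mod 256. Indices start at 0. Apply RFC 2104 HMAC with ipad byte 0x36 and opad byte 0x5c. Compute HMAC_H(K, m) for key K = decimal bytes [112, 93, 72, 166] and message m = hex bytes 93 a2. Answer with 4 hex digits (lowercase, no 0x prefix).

Key decimal bytes [112, 93, 72, 166] = 70 5d 48 a6 is 4 bytes ≤ B = 6; zero-pad to 6 bytes: K' = 70 5d 48 a6 00 00.
K' ⊕ ipad = 46 6b 7e 90 36 36.  K' ⊕ opad = 2c 01 14 fa 5c 5c.
Inner input = (K'⊕ipad) ∥ m = 46 6b 7e 90 36 36 ∥ 93 a2.
Inner hash: even-index sum = 397 mod 256 = 141; odd-index sum = 467 mod 256 = 211 → 8d d3.
Outer input = (K'⊕opad) ∥ inner = 2c 01 14 fa 5c 5c ∥ 8d d3.
Outer hash (tag): even-index sum = 297 mod 256 = 41; odd-index sum = 554 mod 256 = 42 → 29 2a.

292a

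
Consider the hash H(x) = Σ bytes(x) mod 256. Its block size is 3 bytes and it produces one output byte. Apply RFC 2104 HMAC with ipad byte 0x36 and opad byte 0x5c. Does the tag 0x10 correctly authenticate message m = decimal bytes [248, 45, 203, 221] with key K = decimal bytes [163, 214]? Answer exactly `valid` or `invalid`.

Key decimal bytes [163, 214] = a3 d6 is 2 bytes ≤ B = 3; zero-pad to 3 bytes: K' = a3 d6 00.
K' ⊕ ipad = 95 e0 36; K' ⊕ opad = ff 8a 5c.
Inner hash: sum = 149+224+54+248+45+203+221 = 1144; mod 256 = 120 → 78.
Outer hash (recomputed tag): sum = 255+138+92+120 = 605; mod 256 = 93 → 5d.
Recomputed tag = 5d; claimed = 10 → mismatch.

invalid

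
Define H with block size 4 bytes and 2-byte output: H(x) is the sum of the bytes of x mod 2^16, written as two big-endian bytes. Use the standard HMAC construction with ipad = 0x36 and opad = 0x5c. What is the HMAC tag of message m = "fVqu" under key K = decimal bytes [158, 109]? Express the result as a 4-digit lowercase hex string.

01bf

Key decimal bytes [158, 109] = 9e 6d is 2 bytes ≤ B = 4; zero-pad to 4 bytes: K' = 9e 6d 00 00.
K' ⊕ ipad = a8 5b 36 36.  K' ⊕ opad = c2 31 5c 5c.
Inner input = (K'⊕ipad) ∥ m = a8 5b 36 36 ∥ 66 56 71 75.
Inner hash: sum = 168+91+54+54+102+86+113+117 = 785 → 03 11.
Outer input = (K'⊕opad) ∥ inner = c2 31 5c 5c ∥ 03 11.
Outer hash (tag): sum = 194+49+92+92+3+17 = 447 → 01 bf.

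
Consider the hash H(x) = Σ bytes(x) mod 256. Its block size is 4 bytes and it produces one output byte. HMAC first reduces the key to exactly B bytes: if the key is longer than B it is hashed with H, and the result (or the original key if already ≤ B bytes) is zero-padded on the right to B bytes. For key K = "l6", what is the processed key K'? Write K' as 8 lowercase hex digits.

6c360000

Key "l6" = 6c 36 is 2 bytes ≤ B = 4; zero-pad to 4 bytes: K' = 6c 36 00 00.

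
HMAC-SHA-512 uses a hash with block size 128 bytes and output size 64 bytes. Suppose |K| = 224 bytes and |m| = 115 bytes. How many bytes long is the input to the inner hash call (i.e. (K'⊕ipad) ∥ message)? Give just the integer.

243

Key is 224 > 128 bytes, so it is hashed to 64 bytes then zero-padded to 128: |K'| = 128.
Inner input = (K'⊕ipad) ∥ m → 128 + 115 = 243 bytes.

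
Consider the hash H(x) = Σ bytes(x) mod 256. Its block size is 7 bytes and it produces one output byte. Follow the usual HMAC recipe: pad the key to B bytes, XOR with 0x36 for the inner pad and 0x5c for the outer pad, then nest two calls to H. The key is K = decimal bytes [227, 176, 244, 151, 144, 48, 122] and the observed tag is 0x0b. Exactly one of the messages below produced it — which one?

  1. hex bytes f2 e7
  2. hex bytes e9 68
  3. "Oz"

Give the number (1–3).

Key decimal bytes [227, 176, 244, 151, 144, 48, 122] = e3 b0 f4 97 90 30 7a is exactly B = 7 bytes: K' = e3 b0 f4 97 90 30 7a.
K' ⊕ ipad = d5 86 c2 a1 a6 06 4c; K' ⊕ opad = bf ec a8 cb cc 6c 26.
m1: inner = H(d5 86 c2 a1 a6 06 4c f2 e7) = 8f; tag = H(bf ec a8 cb cc 6c 26 8f) = 0b ← matches
m2: inner = H(d5 86 c2 a1 a6 06 4c e9 68) = 07; tag = H(bf ec a8 cb cc 6c 26 07) = 83
m3: inner = H(d5 86 c2 a1 a6 06 4c 4f 7a) = 7f; tag = H(bf ec a8 cb cc 6c 26 7f) = fb

1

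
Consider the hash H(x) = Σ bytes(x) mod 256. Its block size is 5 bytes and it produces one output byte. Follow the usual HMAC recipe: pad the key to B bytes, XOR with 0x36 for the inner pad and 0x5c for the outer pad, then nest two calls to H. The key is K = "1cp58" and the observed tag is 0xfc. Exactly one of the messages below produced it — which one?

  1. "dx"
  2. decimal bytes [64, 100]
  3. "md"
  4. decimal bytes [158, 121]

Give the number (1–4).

2

Key "1cp58" = 31 63 70 35 38 is exactly B = 5 bytes: K' = 31 63 70 35 38.
K' ⊕ ipad = 07 55 46 03 0e; K' ⊕ opad = 6d 3f 2c 69 64.
m1: inner = H(07 55 46 03 0e 64 78) = 8f; tag = H(6d 3f 2c 69 64 8f) = 34
m2: inner = H(07 55 46 03 0e 40 64) = 57; tag = H(6d 3f 2c 69 64 57) = fc ← matches
m3: inner = H(07 55 46 03 0e 6d 64) = 84; tag = H(6d 3f 2c 69 64 84) = 29
m4: inner = H(07 55 46 03 0e 9e 79) = ca; tag = H(6d 3f 2c 69 64 ca) = 6f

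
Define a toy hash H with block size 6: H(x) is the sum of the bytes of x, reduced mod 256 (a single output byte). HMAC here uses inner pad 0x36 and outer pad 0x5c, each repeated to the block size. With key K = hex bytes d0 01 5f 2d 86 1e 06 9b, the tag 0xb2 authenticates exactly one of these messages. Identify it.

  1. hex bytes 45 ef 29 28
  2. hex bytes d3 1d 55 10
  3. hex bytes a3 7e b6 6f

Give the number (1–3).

3

Key hex bytes d0 01 5f 2d 86 1e 06 9b is 8 bytes > B = 6, so hash it first: H(key) = a2, then zero-pad to 6 bytes: K' = a2 00 00 00 00 00.
K' ⊕ ipad = 94 36 36 36 36 36; K' ⊕ opad = fe 5c 5c 5c 5c 5c.
m1: inner = H(94 36 36 36 36 36 45 ef 29 28) = 27; tag = H(fe 5c 5c 5c 5c 5c 27) = f1
m2: inner = H(94 36 36 36 36 36 d3 1d 55 10) = f7; tag = H(fe 5c 5c 5c 5c 5c f7) = c1
m3: inner = H(94 36 36 36 36 36 a3 7e b6 6f) = e8; tag = H(fe 5c 5c 5c 5c 5c e8) = b2 ← matches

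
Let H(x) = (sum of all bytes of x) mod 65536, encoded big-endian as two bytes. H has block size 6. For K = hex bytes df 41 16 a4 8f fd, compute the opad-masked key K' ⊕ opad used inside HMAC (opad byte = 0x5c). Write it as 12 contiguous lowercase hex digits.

Key hex bytes df 41 16 a4 8f fd is exactly B = 6 bytes: K' = df 41 16 a4 8f fd.
XOR each byte with 0x5c: df⊕5c=83, 41⊕5c=1d, 16⊕5c=4a, a4⊕5c=f8, 8f⊕5c=d3, fd⊕5c=a1.

831d4af8d3a1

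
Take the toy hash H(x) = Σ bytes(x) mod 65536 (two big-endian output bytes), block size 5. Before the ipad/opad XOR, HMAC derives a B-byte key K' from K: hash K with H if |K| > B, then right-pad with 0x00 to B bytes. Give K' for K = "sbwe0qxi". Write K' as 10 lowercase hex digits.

0333000000

|K| = 8 > B = 5, so first hash the key.
H(K): sum = 115+98+119+101+48+113+120+105 = 819 → 03 33.
Zero-pad H(K) = 03 33 to 5 bytes: K' = 03 33 00 00 00.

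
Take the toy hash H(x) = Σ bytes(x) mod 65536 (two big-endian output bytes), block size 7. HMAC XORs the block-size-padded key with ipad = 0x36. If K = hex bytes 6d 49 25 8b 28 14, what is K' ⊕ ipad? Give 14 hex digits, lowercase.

5b7f13bd1e2236

Key hex bytes 6d 49 25 8b 28 14 is 6 bytes ≤ B = 7; zero-pad to 7 bytes: K' = 6d 49 25 8b 28 14 00.
XOR each byte with 0x36: 6d⊕36=5b, 49⊕36=7f, 25⊕36=13, 8b⊕36=bd, 28⊕36=1e, 14⊕36=22, 00⊕36=36.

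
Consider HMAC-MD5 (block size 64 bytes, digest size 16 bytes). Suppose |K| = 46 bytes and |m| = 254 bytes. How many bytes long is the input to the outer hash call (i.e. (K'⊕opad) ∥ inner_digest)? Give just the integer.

Key is 46 ≤ 64 bytes, zero-padded: |K'| = 64.
Outer input = (K'⊕opad) ∥ H(inner) → 64 + 16 = 80 bytes.

80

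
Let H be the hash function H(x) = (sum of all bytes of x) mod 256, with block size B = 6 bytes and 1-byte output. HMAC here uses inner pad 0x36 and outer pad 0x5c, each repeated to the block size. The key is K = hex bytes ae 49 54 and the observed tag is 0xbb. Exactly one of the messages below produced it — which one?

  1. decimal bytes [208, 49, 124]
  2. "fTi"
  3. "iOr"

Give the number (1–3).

Key hex bytes ae 49 54 is 3 bytes ≤ B = 6; zero-pad to 6 bytes: K' = ae 49 54 00 00 00.
K' ⊕ ipad = 98 7f 62 36 36 36; K' ⊕ opad = f2 15 08 5c 5c 5c.
m1: inner = H(98 7f 62 36 36 36 d0 31 7c) = 98; tag = H(f2 15 08 5c 5c 5c 98) = bb ← matches
m2: inner = H(98 7f 62 36 36 36 66 54 69) = 3e; tag = H(f2 15 08 5c 5c 5c 3e) = 61
m3: inner = H(98 7f 62 36 36 36 69 4f 72) = 45; tag = H(f2 15 08 5c 5c 5c 45) = 68

1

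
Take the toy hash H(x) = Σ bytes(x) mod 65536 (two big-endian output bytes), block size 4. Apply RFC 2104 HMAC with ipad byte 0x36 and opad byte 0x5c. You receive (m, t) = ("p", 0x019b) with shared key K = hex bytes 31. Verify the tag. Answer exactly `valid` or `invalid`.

valid

Key hex bytes 31 is 1 byte ≤ B = 4; zero-pad to 4 bytes: K' = 31 00 00 00.
K' ⊕ ipad = 07 36 36 36; K' ⊕ opad = 6d 5c 5c 5c.
Inner hash: sum = 7+54+54+54+112 = 281 → 01 19.
Outer hash (recomputed tag): sum = 109+92+92+92+1+25 = 411 → 01 9b.
Recomputed tag = 019b; claimed = 019b → match.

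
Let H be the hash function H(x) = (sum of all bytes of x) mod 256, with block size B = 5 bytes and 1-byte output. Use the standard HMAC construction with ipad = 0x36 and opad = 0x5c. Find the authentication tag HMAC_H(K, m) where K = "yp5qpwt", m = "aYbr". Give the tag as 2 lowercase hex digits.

68

Key "yp5qpwt" = 79 70 35 71 70 77 74 is 7 bytes > B = 5, so hash it first: H(key) = ea, then zero-pad to 5 bytes: K' = ea 00 00 00 00.
K' ⊕ ipad = dc 36 36 36 36.  K' ⊕ opad = b6 5c 5c 5c 5c.
Inner input = (K'⊕ipad) ∥ m = dc 36 36 36 36 ∥ 61 59 62 72.
Inner hash: sum = 220+54+54+54+54+97+89+98+114 = 834; mod 256 = 66 → 42.
Outer input = (K'⊕opad) ∥ inner = b6 5c 5c 5c 5c ∥ 42.
Outer hash (tag): sum = 182+92+92+92+92+66 = 616; mod 256 = 104 → 68.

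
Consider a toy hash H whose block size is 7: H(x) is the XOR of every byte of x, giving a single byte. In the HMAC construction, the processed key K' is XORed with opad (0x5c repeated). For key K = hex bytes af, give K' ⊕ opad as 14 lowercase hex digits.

f35c5c5c5c5c5c

Key hex bytes af is 1 byte ≤ B = 7; zero-pad to 7 bytes: K' = af 00 00 00 00 00 00.
XOR each byte with 0x5c: af⊕5c=f3, 00⊕5c=5c, 00⊕5c=5c, 00⊕5c=5c, 00⊕5c=5c, 00⊕5c=5c, 00⊕5c=5c.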